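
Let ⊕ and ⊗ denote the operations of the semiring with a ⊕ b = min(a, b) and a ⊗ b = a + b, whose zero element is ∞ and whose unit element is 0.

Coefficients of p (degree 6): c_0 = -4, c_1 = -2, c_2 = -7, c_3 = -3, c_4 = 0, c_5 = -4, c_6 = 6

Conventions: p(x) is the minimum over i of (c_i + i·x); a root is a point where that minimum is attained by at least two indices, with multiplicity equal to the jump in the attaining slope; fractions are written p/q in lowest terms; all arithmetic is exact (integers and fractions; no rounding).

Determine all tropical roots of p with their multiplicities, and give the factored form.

hull edge (i=0, c=-4) to (i=2, c=-7): slope -3/2, span 2
hull edge (i=2, c=-7) to (i=5, c=-4): slope 1, span 3
hull edge (i=5, c=-4) to (i=6, c=6): slope 10, span 1
Factored form: p(x) = 6 ⊗ (x ⊕ (-10)) ⊗ (x ⊕ (-1)) ⊗ (x ⊕ (-1)) ⊗ (x ⊕ (-1)) ⊗ (x ⊕ 3/2) ⊗ (x ⊕ 3/2)
Answer: roots = -10 (mult 1), -1 (mult 3), 3/2 (mult 2)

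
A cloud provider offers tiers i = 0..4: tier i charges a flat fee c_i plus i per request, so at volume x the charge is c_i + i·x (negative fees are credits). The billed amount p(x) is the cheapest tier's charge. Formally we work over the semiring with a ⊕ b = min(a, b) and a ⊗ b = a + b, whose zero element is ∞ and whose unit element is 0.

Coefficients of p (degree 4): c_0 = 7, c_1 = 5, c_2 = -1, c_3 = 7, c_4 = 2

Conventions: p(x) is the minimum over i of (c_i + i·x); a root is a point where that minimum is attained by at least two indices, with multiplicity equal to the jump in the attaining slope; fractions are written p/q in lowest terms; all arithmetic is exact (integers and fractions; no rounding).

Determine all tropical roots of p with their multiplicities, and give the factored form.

hull edge (i=0, c=7) to (i=2, c=-1): slope -4, span 2
hull edge (i=2, c=-1) to (i=4, c=2): slope 3/2, span 2
Factored form: p(x) = 2 ⊗ (x ⊕ (-3/2)) ⊗ (x ⊕ (-3/2)) ⊗ (x ⊕ 4) ⊗ (x ⊕ 4)
Answer: roots = -3/2 (mult 2), 4 (mult 2)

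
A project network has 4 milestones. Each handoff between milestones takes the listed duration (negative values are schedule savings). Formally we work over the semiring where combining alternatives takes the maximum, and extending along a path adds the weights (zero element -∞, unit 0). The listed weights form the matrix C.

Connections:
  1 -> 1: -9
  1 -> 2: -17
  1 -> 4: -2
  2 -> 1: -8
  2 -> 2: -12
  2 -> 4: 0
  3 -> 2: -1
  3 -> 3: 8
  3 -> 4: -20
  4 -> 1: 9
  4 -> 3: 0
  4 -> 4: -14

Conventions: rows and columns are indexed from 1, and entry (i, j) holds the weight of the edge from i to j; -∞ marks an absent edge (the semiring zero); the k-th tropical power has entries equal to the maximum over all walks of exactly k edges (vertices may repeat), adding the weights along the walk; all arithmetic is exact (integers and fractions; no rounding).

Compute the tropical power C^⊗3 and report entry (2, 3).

C^⊗2:
  [7, -26, -2, -11]
  [9, -24, 0, -10]
  [-9, 7, 16, -1]
  [0, -1, 8, 7]
C^⊗3:
  [-2, -3, 6, 5]
  [0, -1, 8, 7]
  [8, 15, 24, 7]
  [16, 7, 16, -1]
Key observation: the optimum is the walk 2->4->3->3, with weight 0 + 0 + 8 = 8.
Optimal value attained by: walk 2->4->3->3.
Answer: (C^⊗3)[2][3] = 8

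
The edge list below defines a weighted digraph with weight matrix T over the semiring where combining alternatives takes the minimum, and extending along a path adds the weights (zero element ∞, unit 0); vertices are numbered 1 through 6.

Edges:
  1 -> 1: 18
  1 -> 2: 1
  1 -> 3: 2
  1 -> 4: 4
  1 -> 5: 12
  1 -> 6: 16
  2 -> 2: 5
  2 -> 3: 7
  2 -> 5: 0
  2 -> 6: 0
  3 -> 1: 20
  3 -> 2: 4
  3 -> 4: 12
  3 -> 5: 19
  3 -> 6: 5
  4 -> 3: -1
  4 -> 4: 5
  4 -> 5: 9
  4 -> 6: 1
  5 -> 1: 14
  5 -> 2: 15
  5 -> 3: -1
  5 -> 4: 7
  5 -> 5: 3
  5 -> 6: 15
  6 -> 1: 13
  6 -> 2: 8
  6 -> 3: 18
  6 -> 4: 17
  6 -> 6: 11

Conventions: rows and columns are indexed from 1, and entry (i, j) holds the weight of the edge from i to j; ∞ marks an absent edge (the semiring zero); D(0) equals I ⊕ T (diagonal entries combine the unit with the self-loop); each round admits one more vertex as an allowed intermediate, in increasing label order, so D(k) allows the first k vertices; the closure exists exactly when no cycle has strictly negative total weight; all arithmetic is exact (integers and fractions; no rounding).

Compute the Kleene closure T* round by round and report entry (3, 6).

D(0):
  [0, 1, 2, 4, 12, 16]
  [∞, 0, 7, ∞, 0, 0]
  [20, 4, 0, 12, 19, 5]
  [∞, ∞, -1, 0, 9, 1]
  [14, 15, -1, 7, 0, 15]
  [13, 8, 18, 17, ∞, 0]
D(1):
  [0, 1, 2, 4, 12, 16]
  [∞, 0, 7, ∞, 0, 0]
  [20, 4, 0, 12, 19, 5]
  [∞, ∞, -1, 0, 9, 1]
  [14, 15, -1, 7, 0, 15]
  [13, 8, 15, 17, 25, 0]
D(2):
  [0, 1, 2, 4, 1, 1]
  [∞, 0, 7, ∞, 0, 0]
  [20, 4, 0, 12, 4, 4]
  [∞, ∞, -1, 0, 9, 1]
  [14, 15, -1, 7, 0, 15]
  [13, 8, 15, 17, 8, 0]
D(3):
  [0, 1, 2, 4, 1, 1]
  [27, 0, 7, 19, 0, 0]
  [20, 4, 0, 12, 4, 4]
  [19, 3, -1, 0, 3, 1]
  [14, 3, -1, 7, 0, 3]
  [13, 8, 15, 17, 8, 0]
D(4):
  [0, 1, 2, 4, 1, 1]
  [27, 0, 7, 19, 0, 0]
  [20, 4, 0, 12, 4, 4]
  [19, 3, -1, 0, 3, 1]
  [14, 3, -1, 7, 0, 3]
  [13, 8, 15, 17, 8, 0]
D(5):
  [0, 1, 0, 4, 1, 1]
  [14, 0, -1, 7, 0, 0]
  [18, 4, 0, 11, 4, 4]
  [17, 3, -1, 0, 3, 1]
  [14, 3, -1, 7, 0, 3]
  [13, 8, 7, 15, 8, 0]
D(6):
  [0, 1, 0, 4, 1, 1]
  [13, 0, -1, 7, 0, 0]
  [17, 4, 0, 11, 4, 4]
  [14, 3, -1, 0, 3, 1]
  [14, 3, -1, 7, 0, 3]
  [13, 8, 7, 15, 8, 0]
Answer: T*[3][6] = 4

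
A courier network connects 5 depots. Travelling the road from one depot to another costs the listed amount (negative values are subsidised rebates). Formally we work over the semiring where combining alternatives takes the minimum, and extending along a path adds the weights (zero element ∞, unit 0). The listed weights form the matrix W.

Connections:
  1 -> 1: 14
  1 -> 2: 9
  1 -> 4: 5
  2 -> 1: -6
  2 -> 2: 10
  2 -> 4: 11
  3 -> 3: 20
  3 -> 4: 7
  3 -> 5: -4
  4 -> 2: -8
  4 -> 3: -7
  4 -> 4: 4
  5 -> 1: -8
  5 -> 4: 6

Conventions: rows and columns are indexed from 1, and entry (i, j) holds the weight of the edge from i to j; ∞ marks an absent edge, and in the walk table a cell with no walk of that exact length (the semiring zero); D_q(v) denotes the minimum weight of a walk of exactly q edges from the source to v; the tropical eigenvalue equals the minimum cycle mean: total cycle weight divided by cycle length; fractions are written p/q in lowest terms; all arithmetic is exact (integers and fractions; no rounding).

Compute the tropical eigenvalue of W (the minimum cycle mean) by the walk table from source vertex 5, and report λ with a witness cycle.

q=0: [∞, ∞, ∞, ∞, 0]
q=1: [-8, ∞, ∞, 6, ∞]
q=2: [6, -2, -1, -3, ∞]
q=3: [-8, -11, -10, 1, -5]
q=4: [-17, -7, -6, -3, -14]
q=5: [-22, -11, -10, -12, -10]
Optimal cycle mean attained by: cycle 1->4->3->5->1, total 5 + (-7) + (-4) + (-8), length 4.
Answer: λ = -7/2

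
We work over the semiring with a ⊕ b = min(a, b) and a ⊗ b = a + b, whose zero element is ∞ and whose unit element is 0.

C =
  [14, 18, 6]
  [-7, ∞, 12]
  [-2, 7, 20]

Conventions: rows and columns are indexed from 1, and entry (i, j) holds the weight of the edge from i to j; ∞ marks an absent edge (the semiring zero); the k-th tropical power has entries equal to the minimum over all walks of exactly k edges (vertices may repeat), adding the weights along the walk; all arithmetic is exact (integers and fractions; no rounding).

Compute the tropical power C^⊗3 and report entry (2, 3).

C^⊗2:
  [4, 13, 20]
  [7, 11, -1]
  [0, 16, 4]
C^⊗3:
  [6, 22, 10]
  [-3, 6, 13]
  [2, 11, 6]
Key observation: the optimum is the walk 2->1->1->3, with weight (-7) + 14 + 6 = 13.
Optimal value attained by: walk 2->1->1->3.
Answer: (C^⊗3)[2][3] = 13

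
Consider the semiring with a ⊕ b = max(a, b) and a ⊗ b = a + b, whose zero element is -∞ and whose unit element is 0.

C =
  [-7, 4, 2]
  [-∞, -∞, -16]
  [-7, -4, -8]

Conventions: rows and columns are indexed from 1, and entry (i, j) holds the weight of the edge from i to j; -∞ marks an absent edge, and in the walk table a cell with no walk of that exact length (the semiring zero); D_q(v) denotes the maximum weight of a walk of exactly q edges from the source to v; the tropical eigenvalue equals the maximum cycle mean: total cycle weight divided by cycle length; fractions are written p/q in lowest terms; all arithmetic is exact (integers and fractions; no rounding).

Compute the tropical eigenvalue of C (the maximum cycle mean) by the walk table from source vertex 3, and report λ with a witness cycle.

q=0: [-∞, -∞, 0]
q=1: [-7, -4, -8]
q=2: [-14, -3, -5]
q=3: [-12, -9, -12]
Optimal cycle mean attained by: cycle 1->3->1, total 2 + (-7), length 2.
Answer: λ = -5/2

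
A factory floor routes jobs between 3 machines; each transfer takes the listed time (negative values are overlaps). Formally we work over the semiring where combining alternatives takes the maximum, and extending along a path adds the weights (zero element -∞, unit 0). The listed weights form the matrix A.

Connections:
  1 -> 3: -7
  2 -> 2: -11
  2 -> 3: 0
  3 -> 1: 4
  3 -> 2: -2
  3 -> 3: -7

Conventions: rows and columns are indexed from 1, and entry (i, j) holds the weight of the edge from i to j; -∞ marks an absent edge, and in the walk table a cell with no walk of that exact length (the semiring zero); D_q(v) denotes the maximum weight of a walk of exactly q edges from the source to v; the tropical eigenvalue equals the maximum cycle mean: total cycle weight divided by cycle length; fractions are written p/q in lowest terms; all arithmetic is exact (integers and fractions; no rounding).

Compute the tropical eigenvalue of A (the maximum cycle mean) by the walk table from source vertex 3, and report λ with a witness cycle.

q=0: [-∞, -∞, 0]
q=1: [4, -2, -7]
q=2: [-3, -9, -2]
q=3: [2, -4, -9]
Optimal cycle mean attained by: cycle 2->3->2, total 0 + (-2), length 2.
Answer: λ = -1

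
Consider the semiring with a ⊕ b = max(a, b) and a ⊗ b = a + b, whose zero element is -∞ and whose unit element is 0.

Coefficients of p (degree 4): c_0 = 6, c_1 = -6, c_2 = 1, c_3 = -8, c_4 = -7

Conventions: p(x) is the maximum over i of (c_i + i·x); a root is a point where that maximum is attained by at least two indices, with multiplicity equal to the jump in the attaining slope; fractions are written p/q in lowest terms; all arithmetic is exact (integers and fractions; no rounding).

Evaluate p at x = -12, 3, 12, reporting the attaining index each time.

p(-12) = max(6+0·(-12)=6, -6+1·(-12)=-18, 1+2·(-12)=-23, -8+3·(-12)=-44, -7+4·(-12)=-55) = 6 (attained by i=0)
p(3) = max(6+0·3=6, -6+1·3=-3, 1+2·3=7, -8+3·3=1, -7+4·3=5) = 7 (attained by i=2)
p(12) = max(6+0·12=6, -6+1·12=6, 1+2·12=25, -8+3·12=28, -7+4·12=41) = 41 (attained by i=4)
Answer: p(-12) = 6; p(3) = 7; p(12) = 41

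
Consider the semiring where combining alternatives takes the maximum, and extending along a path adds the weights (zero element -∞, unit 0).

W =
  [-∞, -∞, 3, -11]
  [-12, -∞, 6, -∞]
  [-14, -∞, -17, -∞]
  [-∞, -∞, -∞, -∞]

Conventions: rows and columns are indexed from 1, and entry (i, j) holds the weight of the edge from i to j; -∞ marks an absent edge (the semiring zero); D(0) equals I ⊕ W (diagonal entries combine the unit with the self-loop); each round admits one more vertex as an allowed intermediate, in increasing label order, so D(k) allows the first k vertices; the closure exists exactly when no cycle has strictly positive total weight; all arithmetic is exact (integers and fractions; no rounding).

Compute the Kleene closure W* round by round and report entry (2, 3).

D(0):
  [0, -∞, 3, -11]
  [-12, 0, 6, -∞]
  [-14, -∞, 0, -∞]
  [-∞, -∞, -∞, 0]
D(1):
  [0, -∞, 3, -11]
  [-12, 0, 6, -23]
  [-14, -∞, 0, -25]
  [-∞, -∞, -∞, 0]
D(2):
  [0, -∞, 3, -11]
  [-12, 0, 6, -23]
  [-14, -∞, 0, -25]
  [-∞, -∞, -∞, 0]
D(3):
  [0, -∞, 3, -11]
  [-8, 0, 6, -19]
  [-14, -∞, 0, -25]
  [-∞, -∞, -∞, 0]
D(4):
  [0, -∞, 3, -11]
  [-8, 0, 6, -19]
  [-14, -∞, 0, -25]
  [-∞, -∞, -∞, 0]
Answer: W*[2][3] = 6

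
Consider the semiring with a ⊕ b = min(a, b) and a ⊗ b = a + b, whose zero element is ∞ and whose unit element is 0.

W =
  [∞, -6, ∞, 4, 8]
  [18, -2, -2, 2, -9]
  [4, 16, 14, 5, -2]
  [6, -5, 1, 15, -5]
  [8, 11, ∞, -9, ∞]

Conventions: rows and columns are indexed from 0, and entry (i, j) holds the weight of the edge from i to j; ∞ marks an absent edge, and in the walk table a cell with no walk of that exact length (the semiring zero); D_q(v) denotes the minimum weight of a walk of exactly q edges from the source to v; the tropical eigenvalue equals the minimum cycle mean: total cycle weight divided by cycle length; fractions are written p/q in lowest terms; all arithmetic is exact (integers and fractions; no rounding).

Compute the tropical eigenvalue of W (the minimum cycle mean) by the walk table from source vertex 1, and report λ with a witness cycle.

q=0: [∞, 0, ∞, ∞, ∞]
q=1: [18, -2, -2, 2, -9]
q=2: [-1, -4, -4, -18, -11]
q=3: [-12, -23, -17, -20, -23]
q=4: [-15, -25, -25, -32, -32]
q=5: [-26, -37, -31, -41, -37]
Optimal cycle mean attained by: cycle 1->4->3->1, total (-9) + (-9) + (-5), length 3.
Answer: λ = -23/3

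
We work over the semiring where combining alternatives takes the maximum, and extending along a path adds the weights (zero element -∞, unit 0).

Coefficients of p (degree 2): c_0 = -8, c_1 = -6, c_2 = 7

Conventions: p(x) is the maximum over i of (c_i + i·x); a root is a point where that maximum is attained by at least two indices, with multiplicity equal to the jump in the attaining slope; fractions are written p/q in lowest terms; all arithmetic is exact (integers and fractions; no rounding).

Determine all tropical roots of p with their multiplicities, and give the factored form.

hull edge (i=0, c=-8) to (i=2, c=7): slope 15/2, span 2
Factored form: p(x) = 7 ⊗ (x ⊕ (-15/2)) ⊗ (x ⊕ (-15/2))
Answer: roots = -15/2 (mult 2)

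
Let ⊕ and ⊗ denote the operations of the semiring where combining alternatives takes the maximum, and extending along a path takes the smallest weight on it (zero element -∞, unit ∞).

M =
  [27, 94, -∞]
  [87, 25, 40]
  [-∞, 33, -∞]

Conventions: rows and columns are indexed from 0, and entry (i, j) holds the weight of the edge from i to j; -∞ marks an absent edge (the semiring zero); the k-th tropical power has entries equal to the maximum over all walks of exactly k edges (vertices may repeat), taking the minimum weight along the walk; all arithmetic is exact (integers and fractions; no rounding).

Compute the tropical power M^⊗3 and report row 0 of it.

M^⊗2:
  [87, 27, 40]
  [27, 87, 25]
  [33, 25, 33]
M^⊗3:
  [27, 87, 27]
  [87, 27, 40]
  [27, 33, 25]
Answer: row 0 of M^⊗3 = [27, 87, 27]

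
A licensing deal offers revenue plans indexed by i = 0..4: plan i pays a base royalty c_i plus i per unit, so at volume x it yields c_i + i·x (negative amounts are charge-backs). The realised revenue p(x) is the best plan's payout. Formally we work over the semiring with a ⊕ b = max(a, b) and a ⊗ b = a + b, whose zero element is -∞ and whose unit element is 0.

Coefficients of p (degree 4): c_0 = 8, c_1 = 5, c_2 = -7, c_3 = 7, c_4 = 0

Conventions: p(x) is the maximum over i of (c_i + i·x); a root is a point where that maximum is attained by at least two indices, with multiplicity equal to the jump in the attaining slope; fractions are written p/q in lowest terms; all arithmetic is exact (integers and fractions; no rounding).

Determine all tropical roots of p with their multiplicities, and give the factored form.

hull edge (i=0, c=8) to (i=3, c=7): slope -1/3, span 3
hull edge (i=3, c=7) to (i=4, c=0): slope -7, span 1
Factored form: p(x) = 0 ⊗ (x ⊕ 1/3) ⊗ (x ⊕ 1/3) ⊗ (x ⊕ 1/3) ⊗ (x ⊕ 7)
Answer: roots = 1/3 (mult 3), 7 (mult 1)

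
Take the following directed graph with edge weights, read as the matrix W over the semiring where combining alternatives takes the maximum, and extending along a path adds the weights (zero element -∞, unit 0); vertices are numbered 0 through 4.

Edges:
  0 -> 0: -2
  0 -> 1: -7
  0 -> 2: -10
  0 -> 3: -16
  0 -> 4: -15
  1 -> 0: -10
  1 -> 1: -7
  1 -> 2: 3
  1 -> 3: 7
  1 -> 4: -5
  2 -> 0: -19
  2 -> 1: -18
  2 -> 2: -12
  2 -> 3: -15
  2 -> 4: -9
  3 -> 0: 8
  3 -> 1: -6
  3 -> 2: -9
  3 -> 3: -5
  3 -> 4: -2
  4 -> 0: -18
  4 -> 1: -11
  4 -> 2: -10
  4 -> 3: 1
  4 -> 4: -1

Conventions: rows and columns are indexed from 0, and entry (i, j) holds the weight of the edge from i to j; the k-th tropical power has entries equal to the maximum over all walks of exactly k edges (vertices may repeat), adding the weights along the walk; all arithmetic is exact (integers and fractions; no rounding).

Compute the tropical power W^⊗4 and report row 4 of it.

W^⊗2:
  [-4, -9, -4, 0, -12]
  [15, 1, -2, 2, 5]
  [-7, -20, -15, -8, -10]
  [6, 1, -2, 1, -3]
  [9, -5, -8, 0, -1]
W^⊗3:
  [8, -6, -6, -2, -2]
  [13, 8, 5, 8, 4]
  [0, -14, -17, -9, -10]
  [9, -1, 4, 8, -1]
  [8, 2, -1, 2, -2]
W^⊗4:
  [6, 1, -2, 1, -3]
  [16, 6, 11, 15, 6]
  [-1, -7, -10, -7, -11]
  [16, 2, 2, 6, 6]
  [10, 1, 5, 9, 0]
Answer: row 4 of W^⊗4 = [10, 1, 5, 9, 0]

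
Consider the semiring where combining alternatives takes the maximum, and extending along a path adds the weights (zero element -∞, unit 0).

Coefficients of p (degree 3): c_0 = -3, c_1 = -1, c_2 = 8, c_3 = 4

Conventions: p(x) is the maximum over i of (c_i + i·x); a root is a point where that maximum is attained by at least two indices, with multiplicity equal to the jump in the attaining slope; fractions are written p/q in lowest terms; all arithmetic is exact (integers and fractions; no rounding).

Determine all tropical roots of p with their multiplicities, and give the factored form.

hull edge (i=0, c=-3) to (i=2, c=8): slope 11/2, span 2
hull edge (i=2, c=8) to (i=3, c=4): slope -4, span 1
Factored form: p(x) = 4 ⊗ (x ⊕ (-11/2)) ⊗ (x ⊕ (-11/2)) ⊗ (x ⊕ 4)
Answer: roots = -11/2 (mult 2), 4 (mult 1)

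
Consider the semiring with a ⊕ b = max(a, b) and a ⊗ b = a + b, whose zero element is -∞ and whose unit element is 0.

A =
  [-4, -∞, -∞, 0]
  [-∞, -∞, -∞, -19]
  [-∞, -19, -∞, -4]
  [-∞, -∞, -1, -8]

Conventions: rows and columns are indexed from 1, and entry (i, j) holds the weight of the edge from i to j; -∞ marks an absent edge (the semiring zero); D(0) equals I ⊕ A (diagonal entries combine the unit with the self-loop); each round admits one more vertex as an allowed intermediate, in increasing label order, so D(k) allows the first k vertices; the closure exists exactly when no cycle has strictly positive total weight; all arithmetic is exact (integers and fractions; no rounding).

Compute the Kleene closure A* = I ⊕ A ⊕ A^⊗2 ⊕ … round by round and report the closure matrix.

D(0):
  [0, -∞, -∞, 0]
  [-∞, 0, -∞, -19]
  [-∞, -19, 0, -4]
  [-∞, -∞, -1, 0]
D(1):
  [0, -∞, -∞, 0]
  [-∞, 0, -∞, -19]
  [-∞, -19, 0, -4]
  [-∞, -∞, -1, 0]
D(2):
  [0, -∞, -∞, 0]
  [-∞, 0, -∞, -19]
  [-∞, -19, 0, -4]
  [-∞, -∞, -1, 0]
D(3):
  [0, -∞, -∞, 0]
  [-∞, 0, -∞, -19]
  [-∞, -19, 0, -4]
  [-∞, -20, -1, 0]
D(4):
  [0, -20, -1, 0]
  [-∞, 0, -20, -19]
  [-∞, -19, 0, -4]
  [-∞, -20, -1, 0]
Answer: A* = [[0, -20, -1, 0], [-∞, 0, -20, -19], [-∞, -19, 0, -4], [-∞, -20, -1, 0]]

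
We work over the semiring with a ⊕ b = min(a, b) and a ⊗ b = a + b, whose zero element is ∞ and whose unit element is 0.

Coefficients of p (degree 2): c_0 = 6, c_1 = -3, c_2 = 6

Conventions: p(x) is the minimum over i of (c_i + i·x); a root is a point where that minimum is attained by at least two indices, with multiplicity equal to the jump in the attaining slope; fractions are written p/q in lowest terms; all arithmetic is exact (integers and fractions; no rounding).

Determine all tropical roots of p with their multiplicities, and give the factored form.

hull edge (i=0, c=6) to (i=1, c=-3): slope -9, span 1
hull edge (i=1, c=-3) to (i=2, c=6): slope 9, span 1
Factored form: p(x) = 6 ⊗ (x ⊕ (-9)) ⊗ (x ⊕ 9)
Answer: roots = -9 (mult 1), 9 (mult 1)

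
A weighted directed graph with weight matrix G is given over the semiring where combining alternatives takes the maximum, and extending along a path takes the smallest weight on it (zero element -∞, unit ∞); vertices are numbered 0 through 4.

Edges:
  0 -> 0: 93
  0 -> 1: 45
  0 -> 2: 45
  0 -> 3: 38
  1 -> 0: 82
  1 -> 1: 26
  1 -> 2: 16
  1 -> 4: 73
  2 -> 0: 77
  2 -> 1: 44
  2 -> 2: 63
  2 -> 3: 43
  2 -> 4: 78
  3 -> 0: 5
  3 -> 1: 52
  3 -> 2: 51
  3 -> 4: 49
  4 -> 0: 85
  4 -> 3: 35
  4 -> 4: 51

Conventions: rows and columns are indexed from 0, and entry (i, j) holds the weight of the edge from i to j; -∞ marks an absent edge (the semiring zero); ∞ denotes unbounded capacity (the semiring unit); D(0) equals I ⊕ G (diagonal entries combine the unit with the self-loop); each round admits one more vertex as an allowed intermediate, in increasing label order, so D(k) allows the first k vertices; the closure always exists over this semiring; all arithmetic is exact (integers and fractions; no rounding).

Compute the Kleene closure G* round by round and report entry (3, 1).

D(0):
  [∞, 45, 45, 38, -∞]
  [82, ∞, 16, -∞, 73]
  [77, 44, ∞, 43, 78]
  [5, 52, 51, ∞, 49]
  [85, -∞, -∞, 35, ∞]
D(1):
  [∞, 45, 45, 38, -∞]
  [82, ∞, 45, 38, 73]
  [77, 45, ∞, 43, 78]
  [5, 52, 51, ∞, 49]
  [85, 45, 45, 38, ∞]
D(2):
  [∞, 45, 45, 38, 45]
  [82, ∞, 45, 38, 73]
  [77, 45, ∞, 43, 78]
  [52, 52, 51, ∞, 52]
  [85, 45, 45, 38, ∞]
D(3):
  [∞, 45, 45, 43, 45]
  [82, ∞, 45, 43, 73]
  [77, 45, ∞, 43, 78]
  [52, 52, 51, ∞, 52]
  [85, 45, 45, 43, ∞]
D(4):
  [∞, 45, 45, 43, 45]
  [82, ∞, 45, 43, 73]
  [77, 45, ∞, 43, 78]
  [52, 52, 51, ∞, 52]
  [85, 45, 45, 43, ∞]
D(5):
  [∞, 45, 45, 43, 45]
  [82, ∞, 45, 43, 73]
  [78, 45, ∞, 43, 78]
  [52, 52, 51, ∞, 52]
  [85, 45, 45, 43, ∞]
Answer: G*[3][1] = 52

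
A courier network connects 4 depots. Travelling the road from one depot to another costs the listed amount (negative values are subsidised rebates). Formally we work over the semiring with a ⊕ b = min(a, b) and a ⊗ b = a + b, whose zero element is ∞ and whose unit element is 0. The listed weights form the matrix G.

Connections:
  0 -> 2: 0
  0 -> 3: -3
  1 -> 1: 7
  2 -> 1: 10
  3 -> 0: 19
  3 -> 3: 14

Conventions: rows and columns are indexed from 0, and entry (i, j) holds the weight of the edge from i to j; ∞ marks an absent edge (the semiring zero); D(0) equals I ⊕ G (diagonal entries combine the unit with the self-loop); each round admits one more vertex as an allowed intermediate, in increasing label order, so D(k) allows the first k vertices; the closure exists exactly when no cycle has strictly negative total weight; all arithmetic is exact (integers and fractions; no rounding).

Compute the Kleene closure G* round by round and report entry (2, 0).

D(0):
  [0, ∞, 0, -3]
  [∞, 0, ∞, ∞]
  [∞, 10, 0, ∞]
  [19, ∞, ∞, 0]
D(1):
  [0, ∞, 0, -3]
  [∞, 0, ∞, ∞]
  [∞, 10, 0, ∞]
  [19, ∞, 19, 0]
D(2):
  [0, ∞, 0, -3]
  [∞, 0, ∞, ∞]
  [∞, 10, 0, ∞]
  [19, ∞, 19, 0]
D(3):
  [0, 10, 0, -3]
  [∞, 0, ∞, ∞]
  [∞, 10, 0, ∞]
  [19, 29, 19, 0]
D(4):
  [0, 10, 0, -3]
  [∞, 0, ∞, ∞]
  [∞, 10, 0, ∞]
  [19, 29, 19, 0]
Answer: G*[2][0] = ∞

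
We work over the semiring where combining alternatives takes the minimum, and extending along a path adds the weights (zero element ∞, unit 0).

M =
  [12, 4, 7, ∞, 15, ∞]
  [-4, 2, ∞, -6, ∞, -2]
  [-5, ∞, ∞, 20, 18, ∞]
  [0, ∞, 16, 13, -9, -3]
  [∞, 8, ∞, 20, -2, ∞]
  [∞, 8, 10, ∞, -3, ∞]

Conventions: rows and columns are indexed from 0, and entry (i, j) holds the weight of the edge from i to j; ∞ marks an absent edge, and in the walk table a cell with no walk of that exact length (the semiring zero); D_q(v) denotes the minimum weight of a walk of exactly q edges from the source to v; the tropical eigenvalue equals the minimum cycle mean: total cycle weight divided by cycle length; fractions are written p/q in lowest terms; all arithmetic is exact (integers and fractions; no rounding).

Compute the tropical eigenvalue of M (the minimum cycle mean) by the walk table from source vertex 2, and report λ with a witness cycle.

q=0: [∞, ∞, 0, ∞, ∞, ∞]
q=1: [-5, ∞, ∞, 20, 18, ∞]
q=2: [7, -1, 2, 33, 10, 17]
q=3: [-5, 1, 14, -7, 8, -3]
q=4: [-7, -1, 2, -5, -16, -10]
q=5: [-5, -8, 0, -7, -18, -8]
q=6: [-12, -10, 2, -14, -20, -10]
Optimal cycle mean attained by: cycle 1->3->4->1, total (-6) + (-9) + 8, length 3.
Answer: λ = -7/3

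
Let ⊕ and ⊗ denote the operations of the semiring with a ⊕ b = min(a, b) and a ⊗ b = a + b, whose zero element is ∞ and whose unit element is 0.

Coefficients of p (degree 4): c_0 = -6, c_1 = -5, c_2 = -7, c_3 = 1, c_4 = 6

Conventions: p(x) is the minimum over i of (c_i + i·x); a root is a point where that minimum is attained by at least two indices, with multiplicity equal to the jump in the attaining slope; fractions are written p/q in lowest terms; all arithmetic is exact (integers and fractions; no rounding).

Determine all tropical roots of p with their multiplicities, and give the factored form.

hull edge (i=0, c=-6) to (i=2, c=-7): slope -1/2, span 2
hull edge (i=2, c=-7) to (i=4, c=6): slope 13/2, span 2
Factored form: p(x) = 6 ⊗ (x ⊕ (-13/2)) ⊗ (x ⊕ (-13/2)) ⊗ (x ⊕ 1/2) ⊗ (x ⊕ 1/2)
Answer: roots = -13/2 (mult 2), 1/2 (mult 2)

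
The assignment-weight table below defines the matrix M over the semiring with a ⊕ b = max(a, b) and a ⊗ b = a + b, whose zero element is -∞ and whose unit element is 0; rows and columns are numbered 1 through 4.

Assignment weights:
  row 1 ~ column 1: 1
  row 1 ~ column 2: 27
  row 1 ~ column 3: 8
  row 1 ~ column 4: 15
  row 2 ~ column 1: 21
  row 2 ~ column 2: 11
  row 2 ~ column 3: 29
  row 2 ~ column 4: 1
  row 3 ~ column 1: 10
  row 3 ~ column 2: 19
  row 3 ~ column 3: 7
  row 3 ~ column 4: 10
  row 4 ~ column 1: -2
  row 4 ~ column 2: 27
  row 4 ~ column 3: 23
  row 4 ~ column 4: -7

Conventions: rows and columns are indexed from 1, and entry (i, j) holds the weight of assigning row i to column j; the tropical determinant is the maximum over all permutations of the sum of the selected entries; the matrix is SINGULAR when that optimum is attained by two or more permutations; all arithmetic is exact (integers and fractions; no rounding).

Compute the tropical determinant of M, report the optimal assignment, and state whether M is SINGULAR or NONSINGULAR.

σ = (1, 2, 3, 4): 1 + 11 + 7 + (-7) = 12
σ = (1, 2, 4, 3): 1 + 11 + 10 + 23 = 45
σ = (1, 3, 2, 4): 1 + 29 + 19 + (-7) = 42
σ = (1, 3, 4, 2): 1 + 29 + 10 + 27 = 67
σ = (1, 4, 2, 3): 1 + 1 + 19 + 23 = 44
σ = (1, 4, 3, 2): 1 + 1 + 7 + 27 = 36
σ = (2, 1, 3, 4): 27 + 21 + 7 + (-7) = 48
σ = (2, 1, 4, 3): 27 + 21 + 10 + 23 = 81
σ = (2, 3, 1, 4): 27 + 29 + 10 + (-7) = 59
σ = (2, 3, 4, 1): 27 + 29 + 10 + (-2) = 64
σ = (2, 4, 1, 3): 27 + 1 + 10 + 23 = 61
σ = (2, 4, 3, 1): 27 + 1 + 7 + (-2) = 33
σ = (3, 1, 2, 4): 8 + 21 + 19 + (-7) = 41
σ = (3, 1, 4, 2): 8 + 21 + 10 + 27 = 66
σ = (3, 2, 1, 4): 8 + 11 + 10 + (-7) = 22
σ = (3, 2, 4, 1): 8 + 11 + 10 + (-2) = 27
σ = (3, 4, 1, 2): 8 + 1 + 10 + 27 = 46
σ = (3, 4, 2, 1): 8 + 1 + 19 + (-2) = 26
σ = (4, 1, 2, 3): 15 + 21 + 19 + 23 = 78
σ = (4, 1, 3, 2): 15 + 21 + 7 + 27 = 70
σ = (4, 2, 1, 3): 15 + 11 + 10 + 23 = 59
σ = (4, 2, 3, 1): 15 + 11 + 7 + (-2) = 31
σ = (4, 3, 1, 2): 15 + 29 + 10 + 27 = 81
σ = (4, 3, 2, 1): 15 + 29 + 19 + (-2) = 61
Optimal value attained by: σ = (2, 1, 4, 3).
Answer: det⊕(M) = 81; verdict: SINGULAR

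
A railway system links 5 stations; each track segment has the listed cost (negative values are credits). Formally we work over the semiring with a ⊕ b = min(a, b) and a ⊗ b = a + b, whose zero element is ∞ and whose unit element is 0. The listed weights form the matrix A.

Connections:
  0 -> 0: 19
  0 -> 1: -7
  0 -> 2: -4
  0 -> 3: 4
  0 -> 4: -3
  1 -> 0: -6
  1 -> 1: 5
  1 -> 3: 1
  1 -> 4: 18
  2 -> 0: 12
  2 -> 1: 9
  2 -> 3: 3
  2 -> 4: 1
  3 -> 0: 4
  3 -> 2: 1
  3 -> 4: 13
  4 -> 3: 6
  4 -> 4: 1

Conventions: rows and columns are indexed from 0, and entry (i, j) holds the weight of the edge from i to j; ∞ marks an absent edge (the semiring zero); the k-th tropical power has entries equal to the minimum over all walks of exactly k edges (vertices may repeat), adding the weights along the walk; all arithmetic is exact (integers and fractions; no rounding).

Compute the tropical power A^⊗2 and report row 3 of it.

A^⊗2:
  [-13, -2, 5, -6, -3]
  [-1, -13, -10, -2, -9]
  [3, 5, 4, 7, 2]
  [13, -3, 0, 4, 1]
  [10, ∞, 7, 7, 2]
Answer: row 3 of A^⊗2 = [13, -3, 0, 4, 1]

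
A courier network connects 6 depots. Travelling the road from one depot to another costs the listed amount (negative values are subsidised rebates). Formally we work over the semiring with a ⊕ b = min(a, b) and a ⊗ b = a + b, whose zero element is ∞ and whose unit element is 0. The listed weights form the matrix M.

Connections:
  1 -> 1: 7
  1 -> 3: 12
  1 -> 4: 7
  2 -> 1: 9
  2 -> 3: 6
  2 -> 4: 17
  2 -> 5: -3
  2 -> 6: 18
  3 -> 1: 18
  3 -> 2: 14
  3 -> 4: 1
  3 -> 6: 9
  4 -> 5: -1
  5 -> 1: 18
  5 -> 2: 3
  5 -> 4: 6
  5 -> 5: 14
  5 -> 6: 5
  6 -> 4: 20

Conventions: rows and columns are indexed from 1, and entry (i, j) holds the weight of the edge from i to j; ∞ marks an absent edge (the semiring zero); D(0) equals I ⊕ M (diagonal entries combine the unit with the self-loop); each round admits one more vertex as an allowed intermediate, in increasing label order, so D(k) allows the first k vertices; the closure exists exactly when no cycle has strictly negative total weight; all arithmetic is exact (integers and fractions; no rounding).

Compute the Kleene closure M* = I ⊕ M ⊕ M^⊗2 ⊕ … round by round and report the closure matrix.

D(0):
  [0, ∞, 12, 7, ∞, ∞]
  [9, 0, 6, 17, -3, 18]
  [18, 14, 0, 1, ∞, 9]
  [∞, ∞, ∞, 0, -1, ∞]
  [18, 3, ∞, 6, 0, 5]
  [∞, ∞, ∞, 20, ∞, 0]
D(1):
  [0, ∞, 12, 7, ∞, ∞]
  [9, 0, 6, 16, -3, 18]
  [18, 14, 0, 1, ∞, 9]
  [∞, ∞, ∞, 0, -1, ∞]
  [18, 3, 30, 6, 0, 5]
  [∞, ∞, ∞, 20, ∞, 0]
D(2):
  [0, ∞, 12, 7, ∞, ∞]
  [9, 0, 6, 16, -3, 18]
  [18, 14, 0, 1, 11, 9]
  [∞, ∞, ∞, 0, -1, ∞]
  [12, 3, 9, 6, 0, 5]
  [∞, ∞, ∞, 20, ∞, 0]
D(3):
  [0, 26, 12, 7, 23, 21]
  [9, 0, 6, 7, -3, 15]
  [18, 14, 0, 1, 11, 9]
  [∞, ∞, ∞, 0, -1, ∞]
  [12, 3, 9, 6, 0, 5]
  [∞, ∞, ∞, 20, ∞, 0]
D(4):
  [0, 26, 12, 7, 6, 21]
  [9, 0, 6, 7, -3, 15]
  [18, 14, 0, 1, 0, 9]
  [∞, ∞, ∞, 0, -1, ∞]
  [12, 3, 9, 6, 0, 5]
  [∞, ∞, ∞, 20, 19, 0]
D(5):
  [0, 9, 12, 7, 6, 11]
  [9, 0, 6, 3, -3, 2]
  [12, 3, 0, 1, 0, 5]
  [11, 2, 8, 0, -1, 4]
  [12, 3, 9, 6, 0, 5]
  [31, 22, 28, 20, 19, 0]
D(6):
  [0, 9, 12, 7, 6, 11]
  [9, 0, 6, 3, -3, 2]
  [12, 3, 0, 1, 0, 5]
  [11, 2, 8, 0, -1, 4]
  [12, 3, 9, 6, 0, 5]
  [31, 22, 28, 20, 19, 0]
Answer: M* = [[0, 9, 12, 7, 6, 11], [9, 0, 6, 3, -3, 2], [12, 3, 0, 1, 0, 5], [11, 2, 8, 0, -1, 4], [12, 3, 9, 6, 0, 5], [31, 22, 28, 20, 19, 0]]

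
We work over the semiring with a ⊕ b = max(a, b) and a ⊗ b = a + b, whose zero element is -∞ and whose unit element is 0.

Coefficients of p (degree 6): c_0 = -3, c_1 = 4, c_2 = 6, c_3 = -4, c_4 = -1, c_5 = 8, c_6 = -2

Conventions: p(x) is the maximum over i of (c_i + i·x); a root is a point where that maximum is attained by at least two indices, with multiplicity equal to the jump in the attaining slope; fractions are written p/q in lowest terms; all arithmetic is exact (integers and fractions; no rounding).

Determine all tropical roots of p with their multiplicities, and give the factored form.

hull edge (i=0, c=-3) to (i=1, c=4): slope 7, span 1
hull edge (i=1, c=4) to (i=2, c=6): slope 2, span 1
hull edge (i=2, c=6) to (i=5, c=8): slope 2/3, span 3
hull edge (i=5, c=8) to (i=6, c=-2): slope -10, span 1
Factored form: p(x) = -2 ⊗ (x ⊕ (-7)) ⊗ (x ⊕ (-2)) ⊗ (x ⊕ (-2/3)) ⊗ (x ⊕ (-2/3)) ⊗ (x ⊕ (-2/3)) ⊗ (x ⊕ 10)
Answer: roots = -7 (mult 1), -2 (mult 1), -2/3 (mult 3), 10 (mult 1)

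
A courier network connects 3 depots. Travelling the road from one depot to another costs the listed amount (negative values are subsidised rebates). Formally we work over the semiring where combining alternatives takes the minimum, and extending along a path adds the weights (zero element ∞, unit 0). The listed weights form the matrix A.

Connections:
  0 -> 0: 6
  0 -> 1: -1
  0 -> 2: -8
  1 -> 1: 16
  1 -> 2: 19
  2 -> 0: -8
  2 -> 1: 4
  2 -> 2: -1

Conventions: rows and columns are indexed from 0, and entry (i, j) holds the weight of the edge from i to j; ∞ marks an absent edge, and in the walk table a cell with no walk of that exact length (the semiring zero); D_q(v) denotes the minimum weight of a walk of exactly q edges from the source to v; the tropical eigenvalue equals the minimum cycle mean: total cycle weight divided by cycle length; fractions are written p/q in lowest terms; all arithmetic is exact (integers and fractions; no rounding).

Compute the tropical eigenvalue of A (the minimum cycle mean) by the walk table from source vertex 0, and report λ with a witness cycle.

q=0: [0, ∞, ∞]
q=1: [6, -1, -8]
q=2: [-16, -4, -9]
q=3: [-17, -17, -24]
Optimal cycle mean attained by: cycle 0->2->0, total (-8) + (-8), length 2.
Answer: λ = -8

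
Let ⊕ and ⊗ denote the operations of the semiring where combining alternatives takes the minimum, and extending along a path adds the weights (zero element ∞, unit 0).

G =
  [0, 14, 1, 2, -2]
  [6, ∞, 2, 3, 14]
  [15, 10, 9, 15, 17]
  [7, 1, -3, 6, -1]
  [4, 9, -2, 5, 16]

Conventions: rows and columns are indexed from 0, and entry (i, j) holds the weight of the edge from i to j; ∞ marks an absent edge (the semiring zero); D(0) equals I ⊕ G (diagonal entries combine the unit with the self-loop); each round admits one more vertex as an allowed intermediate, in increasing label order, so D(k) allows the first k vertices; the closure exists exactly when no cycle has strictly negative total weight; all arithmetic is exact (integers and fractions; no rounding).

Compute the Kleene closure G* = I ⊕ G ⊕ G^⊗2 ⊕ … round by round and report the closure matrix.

D(0):
  [0, 14, 1, 2, -2]
  [6, 0, 2, 3, 14]
  [15, 10, 0, 15, 17]
  [7, 1, -3, 0, -1]
  [4, 9, -2, 5, 0]
D(1):
  [0, 14, 1, 2, -2]
  [6, 0, 2, 3, 4]
  [15, 10, 0, 15, 13]
  [7, 1, -3, 0, -1]
  [4, 9, -2, 5, 0]
D(2):
  [0, 14, 1, 2, -2]
  [6, 0, 2, 3, 4]
  [15, 10, 0, 13, 13]
  [7, 1, -3, 0, -1]
  [4, 9, -2, 5, 0]
D(3):
  [0, 11, 1, 2, -2]
  [6, 0, 2, 3, 4]
  [15, 10, 0, 13, 13]
  [7, 1, -3, 0, -1]
  [4, 8, -2, 5, 0]
D(4):
  [0, 3, -1, 2, -2]
  [6, 0, 0, 3, 2]
  [15, 10, 0, 13, 12]
  [7, 1, -3, 0, -1]
  [4, 6, -2, 5, 0]
D(5):
  [0, 3, -4, 2, -2]
  [6, 0, 0, 3, 2]
  [15, 10, 0, 13, 12]
  [3, 1, -3, 0, -1]
  [4, 6, -2, 5, 0]
Answer: G* = [[0, 3, -4, 2, -2], [6, 0, 0, 3, 2], [15, 10, 0, 13, 12], [3, 1, -3, 0, -1], [4, 6, -2, 5, 0]]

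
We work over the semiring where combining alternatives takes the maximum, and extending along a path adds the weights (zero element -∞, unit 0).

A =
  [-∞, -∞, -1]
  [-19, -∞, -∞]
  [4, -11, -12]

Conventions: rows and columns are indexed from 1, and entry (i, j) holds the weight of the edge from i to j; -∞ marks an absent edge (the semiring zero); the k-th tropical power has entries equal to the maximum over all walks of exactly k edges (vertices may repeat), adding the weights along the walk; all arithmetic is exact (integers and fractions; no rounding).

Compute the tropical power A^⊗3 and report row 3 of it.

A^⊗2:
  [3, -12, -13]
  [-∞, -∞, -20]
  [-8, -23, 3]
A^⊗3:
  [-9, -24, 2]
  [-16, -31, -32]
  [7, -8, -9]
Answer: row 3 of A^⊗3 = [7, -8, -9]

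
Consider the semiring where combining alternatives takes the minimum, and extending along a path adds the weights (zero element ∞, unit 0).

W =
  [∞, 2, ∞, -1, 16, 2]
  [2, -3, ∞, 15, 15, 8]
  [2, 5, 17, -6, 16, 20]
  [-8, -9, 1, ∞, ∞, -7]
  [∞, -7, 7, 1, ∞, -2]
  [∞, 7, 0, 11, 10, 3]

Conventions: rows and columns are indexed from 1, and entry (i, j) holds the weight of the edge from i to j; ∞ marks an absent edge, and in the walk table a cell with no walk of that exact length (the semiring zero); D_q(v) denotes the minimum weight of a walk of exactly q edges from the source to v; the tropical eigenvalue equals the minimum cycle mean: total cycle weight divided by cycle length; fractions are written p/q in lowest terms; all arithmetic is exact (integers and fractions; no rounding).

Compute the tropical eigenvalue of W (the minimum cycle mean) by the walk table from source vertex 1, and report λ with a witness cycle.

q=0: [0, ∞, ∞, ∞, ∞, ∞]
q=1: [∞, 2, ∞, -1, 16, 2]
q=2: [-9, -10, 0, 13, 12, -8]
q=3: [-8, -13, -8, -10, 2, -7]
q=4: [-18, -19, -9, -14, 2, -17]
q=5: [-22, -23, -17, -19, -7, -21]
q=6: [-27, -28, -21, -23, -11, -26]
Optimal cycle mean attained by: cycle 1->4->1, total (-1) + (-8), length 2.
Answer: λ = -9/2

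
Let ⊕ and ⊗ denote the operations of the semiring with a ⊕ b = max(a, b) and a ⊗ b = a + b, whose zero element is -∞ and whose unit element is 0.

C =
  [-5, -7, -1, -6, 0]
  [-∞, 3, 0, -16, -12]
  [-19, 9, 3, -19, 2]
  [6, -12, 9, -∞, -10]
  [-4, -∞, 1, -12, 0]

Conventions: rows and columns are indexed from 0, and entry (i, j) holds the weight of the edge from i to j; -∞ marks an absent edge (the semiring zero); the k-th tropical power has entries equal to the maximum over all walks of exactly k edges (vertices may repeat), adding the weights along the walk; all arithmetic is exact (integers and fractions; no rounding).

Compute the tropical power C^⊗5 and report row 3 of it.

C^⊗2:
  [0, 8, 3, -11, 1]
  [-10, 9, 3, -13, 2]
  [-2, 12, 9, -7, 5]
  [1, 18, 12, 0, 11]
  [-4, 10, 4, -10, 3]
C^⊗3:
  [-3, 12, 8, -6, 5]
  [-2, 12, 9, -7, 5]
  [1, 18, 12, -4, 11]
  [7, 21, 18, 2, 14]
  [-1, 13, 10, -6, 6]
C^⊗4:
  [1, 17, 12, -4, 10]
  [1, 18, 12, -4, 11]
  [7, 21, 18, 2, 14]
  [10, 27, 21, 5, 20]
  [2, 19, 13, -3, 12]
C^⊗5:
  [6, 21, 17, 1, 14]
  [7, 21, 18, 2, 14]
  [10, 27, 21, 5, 20]
  [16, 30, 27, 11, 23]
  [8, 22, 19, 3, 15]
Answer: row 3 of C^⊗5 = [16, 30, 27, 11, 23]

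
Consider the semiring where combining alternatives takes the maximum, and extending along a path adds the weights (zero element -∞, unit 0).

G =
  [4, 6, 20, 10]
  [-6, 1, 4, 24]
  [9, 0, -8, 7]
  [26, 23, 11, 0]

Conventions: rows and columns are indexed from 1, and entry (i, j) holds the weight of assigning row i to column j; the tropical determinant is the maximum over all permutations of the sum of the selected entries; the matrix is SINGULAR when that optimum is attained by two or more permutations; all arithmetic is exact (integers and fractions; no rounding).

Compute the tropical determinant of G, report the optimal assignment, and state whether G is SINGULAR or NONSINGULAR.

σ = (1, 2, 3, 4): 4 + 1 + (-8) + 0 = -3
σ = (1, 2, 4, 3): 4 + 1 + 7 + 11 = 23
σ = (1, 3, 2, 4): 4 + 4 + 0 + 0 = 8
σ = (1, 3, 4, 2): 4 + 4 + 7 + 23 = 38
σ = (1, 4, 2, 3): 4 + 24 + 0 + 11 = 39
σ = (1, 4, 3, 2): 4 + 24 + (-8) + 23 = 43
σ = (2, 1, 3, 4): 6 + (-6) + (-8) + 0 = -8
σ = (2, 1, 4, 3): 6 + (-6) + 7 + 11 = 18
σ = (2, 3, 1, 4): 6 + 4 + 9 + 0 = 19
σ = (2, 3, 4, 1): 6 + 4 + 7 + 26 = 43
σ = (2, 4, 1, 3): 6 + 24 + 9 + 11 = 50
σ = (2, 4, 3, 1): 6 + 24 + (-8) + 26 = 48
σ = (3, 1, 2, 4): 20 + (-6) + 0 + 0 = 14
σ = (3, 1, 4, 2): 20 + (-6) + 7 + 23 = 44
σ = (3, 2, 1, 4): 20 + 1 + 9 + 0 = 30
σ = (3, 2, 4, 1): 20 + 1 + 7 + 26 = 54
σ = (3, 4, 1, 2): 20 + 24 + 9 + 23 = 76
σ = (3, 4, 2, 1): 20 + 24 + 0 + 26 = 70
σ = (4, 1, 2, 3): 10 + (-6) + 0 + 11 = 15
σ = (4, 1, 3, 2): 10 + (-6) + (-8) + 23 = 19
σ = (4, 2, 1, 3): 10 + 1 + 9 + 11 = 31
σ = (4, 2, 3, 1): 10 + 1 + (-8) + 26 = 29
σ = (4, 3, 1, 2): 10 + 4 + 9 + 23 = 46
σ = (4, 3, 2, 1): 10 + 4 + 0 + 26 = 40
Optimal value attained by: σ = (3, 4, 1, 2).
Answer: det⊕(G) = 76; verdict: NONSINGULAR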